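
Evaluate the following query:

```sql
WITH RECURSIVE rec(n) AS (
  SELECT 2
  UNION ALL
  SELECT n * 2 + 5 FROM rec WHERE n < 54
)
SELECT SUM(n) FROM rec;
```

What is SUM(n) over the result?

Base: n=2.
Iteration 1: 2 < 54 holds -> n = 2 * 2 + 5 = 9.
Iteration 2: 9 < 54 holds -> n = 9 * 2 + 5 = 23.
Iteration 3: 23 < 54 holds -> n = 23 * 2 + 5 = 51.
Iteration 4: 51 < 54 holds -> n = 51 * 2 + 5 = 107.
Iteration 5: 107 < 54 fails; recursion stops.
SUM(n) = 2 + 9 + 23 + 51 + 107 = 192.

192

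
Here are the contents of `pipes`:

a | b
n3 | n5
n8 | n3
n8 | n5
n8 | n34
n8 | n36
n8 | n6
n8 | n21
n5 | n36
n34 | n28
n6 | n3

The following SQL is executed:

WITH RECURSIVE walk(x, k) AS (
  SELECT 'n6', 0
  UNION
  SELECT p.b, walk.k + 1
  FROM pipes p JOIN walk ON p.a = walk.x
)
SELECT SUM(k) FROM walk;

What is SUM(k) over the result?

6

Base: (n6, k=0).
Iteration 1: edges from {n6} -> (n3, k=1).
Iteration 2: edges from {n3} -> (n5, k=2).
Iteration 3: edges from {n5} -> (n36, k=3).
Iteration 4: no outgoing edges from {n36}; recursion stops.
SUM(k) = 0 + 1 + 2 + 3 = 6.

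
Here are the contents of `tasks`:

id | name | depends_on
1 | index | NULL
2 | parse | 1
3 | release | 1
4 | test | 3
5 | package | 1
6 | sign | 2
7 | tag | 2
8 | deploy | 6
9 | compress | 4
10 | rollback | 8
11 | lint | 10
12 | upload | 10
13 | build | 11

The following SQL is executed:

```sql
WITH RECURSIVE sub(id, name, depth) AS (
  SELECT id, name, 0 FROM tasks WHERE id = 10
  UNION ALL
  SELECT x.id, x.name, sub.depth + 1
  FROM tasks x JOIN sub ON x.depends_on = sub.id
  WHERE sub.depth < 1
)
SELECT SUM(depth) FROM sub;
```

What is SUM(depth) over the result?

2

Base: id=10 (rollback) at depth 0.
Iteration 1: rows with depends_on in {10} -> lint (id 11, depth 1), upload (id 12, depth 1).
Iteration 2: depth < 1 fails for all current rows; recursion stops.
SUM(depth) = 0 + 1 + 1 = 2.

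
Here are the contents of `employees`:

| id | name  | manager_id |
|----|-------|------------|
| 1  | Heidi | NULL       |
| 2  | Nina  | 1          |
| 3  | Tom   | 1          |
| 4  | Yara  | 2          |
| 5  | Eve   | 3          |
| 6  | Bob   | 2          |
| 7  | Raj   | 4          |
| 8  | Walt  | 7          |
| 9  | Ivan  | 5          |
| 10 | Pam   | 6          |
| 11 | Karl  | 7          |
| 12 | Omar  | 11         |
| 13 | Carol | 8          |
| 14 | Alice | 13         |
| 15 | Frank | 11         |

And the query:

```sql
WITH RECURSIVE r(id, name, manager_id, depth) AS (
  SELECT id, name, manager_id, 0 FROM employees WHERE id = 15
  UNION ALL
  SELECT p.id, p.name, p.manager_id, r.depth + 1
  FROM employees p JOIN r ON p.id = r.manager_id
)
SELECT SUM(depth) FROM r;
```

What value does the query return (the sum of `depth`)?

15

Base: id=15 (Frank), manager_id=11, depth 0.
Iteration 1: join on id=11 -> Karl (id 11, manager_id=7, depth 1).
Iteration 2: join on id=7 -> Raj (id 7, manager_id=4, depth 2).
Iteration 3: join on id=4 -> Yara (id 4, manager_id=2, depth 3).
Iteration 4: join on id=2 -> Nina (id 2, manager_id=1, depth 4).
Iteration 5: join on id=1 -> Heidi (id 1, manager_id=NULL, depth 5).
Iteration 6: manager_id is NULL; no match; recursion stops.
SUM(depth) = 0 + 1 + 2 + 3 + 4 + 5 = 15.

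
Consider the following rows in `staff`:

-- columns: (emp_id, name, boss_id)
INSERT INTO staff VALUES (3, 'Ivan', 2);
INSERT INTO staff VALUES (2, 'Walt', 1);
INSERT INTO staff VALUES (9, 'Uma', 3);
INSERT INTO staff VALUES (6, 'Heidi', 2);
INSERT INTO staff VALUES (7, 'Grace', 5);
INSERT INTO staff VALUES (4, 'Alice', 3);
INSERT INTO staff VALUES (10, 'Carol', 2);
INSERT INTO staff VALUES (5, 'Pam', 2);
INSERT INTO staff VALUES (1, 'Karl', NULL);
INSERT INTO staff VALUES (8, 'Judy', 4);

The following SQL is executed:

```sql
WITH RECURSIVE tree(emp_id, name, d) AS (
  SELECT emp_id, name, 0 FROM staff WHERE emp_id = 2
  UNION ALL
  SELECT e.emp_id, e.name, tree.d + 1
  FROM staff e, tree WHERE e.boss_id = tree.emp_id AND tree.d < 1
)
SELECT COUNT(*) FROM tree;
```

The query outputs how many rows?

5

Base: emp_id=2 (Walt) at d 0.
Iteration 1: rows with boss_id in {2} -> Ivan (id 3, d 1), Pam (id 5, d 1), Heidi (id 6, d 1), Carol (id 10, d 1).
Iteration 2: d < 1 fails for all current rows; recursion stops.
Total rows emitted: 5.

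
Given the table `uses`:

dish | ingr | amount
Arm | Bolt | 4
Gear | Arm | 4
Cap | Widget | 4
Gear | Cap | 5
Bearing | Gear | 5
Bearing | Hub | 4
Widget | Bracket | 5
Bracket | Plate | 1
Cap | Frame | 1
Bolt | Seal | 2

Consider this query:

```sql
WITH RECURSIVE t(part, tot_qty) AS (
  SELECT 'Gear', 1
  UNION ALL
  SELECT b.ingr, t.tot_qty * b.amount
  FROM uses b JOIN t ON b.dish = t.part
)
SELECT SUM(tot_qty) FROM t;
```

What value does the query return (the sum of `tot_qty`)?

283

Base: (Gear, tot_qty=1).
Iteration 1: components of {Gear} -> Arm = 1*4 = 4, Cap = 1*5 = 5.
Iteration 2: components of {Arm,Cap} -> Bolt = 4*4 = 16, Frame = 5*1 = 5, Widget = 5*4 = 20.
Iteration 3: components of {Bolt,Frame,Widget} -> Bracket = 20*5 = 100, Seal = 16*2 = 32.
Iteration 4: components of {Bracket,Seal} -> Plate = 100*1 = 100.
Iteration 5: no further components; recursion stops.
SUM(tot_qty) = 1 + 4 + 5 + 16 + 20 + 5 + 32 + 100 + 100 = 283.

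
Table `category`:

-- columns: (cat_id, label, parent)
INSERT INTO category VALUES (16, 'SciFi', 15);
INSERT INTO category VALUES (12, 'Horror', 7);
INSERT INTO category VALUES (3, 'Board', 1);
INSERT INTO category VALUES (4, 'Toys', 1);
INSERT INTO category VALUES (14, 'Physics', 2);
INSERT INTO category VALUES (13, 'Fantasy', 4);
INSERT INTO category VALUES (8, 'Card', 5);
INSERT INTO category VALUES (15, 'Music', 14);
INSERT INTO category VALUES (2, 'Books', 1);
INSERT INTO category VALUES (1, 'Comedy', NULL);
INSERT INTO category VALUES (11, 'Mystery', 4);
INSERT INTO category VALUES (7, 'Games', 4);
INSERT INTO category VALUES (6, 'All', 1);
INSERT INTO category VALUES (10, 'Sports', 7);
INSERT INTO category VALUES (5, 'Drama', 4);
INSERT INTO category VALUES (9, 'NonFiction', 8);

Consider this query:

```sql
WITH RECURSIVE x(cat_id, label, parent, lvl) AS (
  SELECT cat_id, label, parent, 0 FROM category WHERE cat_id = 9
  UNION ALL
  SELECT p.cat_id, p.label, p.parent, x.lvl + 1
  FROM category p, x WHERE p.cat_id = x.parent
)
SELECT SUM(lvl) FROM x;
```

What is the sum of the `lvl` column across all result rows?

10

Base: cat_id=9 (NonFiction), parent=8, lvl 0.
Iteration 1: join on cat_id=8 -> Card (id 8, parent=5, lvl 1).
Iteration 2: join on cat_id=5 -> Drama (id 5, parent=4, lvl 2).
Iteration 3: join on cat_id=4 -> Toys (id 4, parent=1, lvl 3).
Iteration 4: join on cat_id=1 -> Comedy (id 1, parent=NULL, lvl 4).
Iteration 5: parent is NULL; no match; recursion stops.
SUM(lvl) = 0 + 1 + 2 + 3 + 4 = 10.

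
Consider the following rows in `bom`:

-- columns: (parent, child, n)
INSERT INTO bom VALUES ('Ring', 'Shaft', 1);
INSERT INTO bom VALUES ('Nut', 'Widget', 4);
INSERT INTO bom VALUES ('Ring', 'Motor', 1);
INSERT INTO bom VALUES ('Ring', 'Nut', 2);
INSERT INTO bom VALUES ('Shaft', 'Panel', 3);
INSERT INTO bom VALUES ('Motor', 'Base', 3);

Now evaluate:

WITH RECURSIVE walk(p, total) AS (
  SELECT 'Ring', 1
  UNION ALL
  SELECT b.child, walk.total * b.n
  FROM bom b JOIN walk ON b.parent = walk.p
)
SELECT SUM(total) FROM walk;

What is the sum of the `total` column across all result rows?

19

Base: (Ring, total=1).
Iteration 1: components of {Ring} -> Motor = 1*1 = 1, Nut = 1*2 = 2, Shaft = 1*1 = 1.
Iteration 2: components of {Motor,Nut,Shaft} -> Base = 1*3 = 3, Panel = 1*3 = 3, Widget = 2*4 = 8.
Iteration 3: no further components; recursion stops.
SUM(total) = 1 + 2 + 1 + 1 + 8 + 3 + 3 = 19.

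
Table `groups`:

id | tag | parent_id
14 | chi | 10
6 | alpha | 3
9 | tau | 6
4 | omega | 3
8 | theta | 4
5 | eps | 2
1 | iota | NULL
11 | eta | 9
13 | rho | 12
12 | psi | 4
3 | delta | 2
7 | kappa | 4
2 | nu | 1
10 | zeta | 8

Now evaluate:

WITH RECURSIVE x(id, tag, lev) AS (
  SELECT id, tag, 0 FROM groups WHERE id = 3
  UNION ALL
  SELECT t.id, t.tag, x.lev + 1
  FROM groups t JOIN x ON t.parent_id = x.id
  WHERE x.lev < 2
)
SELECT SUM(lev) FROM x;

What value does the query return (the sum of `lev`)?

10

Base: id=3 (delta) at lev 0.
Iteration 1: rows with parent_id in {3} -> omega (id 4, lev 1), alpha (id 6, lev 1).
Iteration 2: rows with parent_id in {4,6} -> kappa (id 7, lev 2), theta (id 8, lev 2), tau (id 9, lev 2), psi (id 12, lev 2).
Iteration 3: lev < 2 fails for all current rows; recursion stops.
SUM(lev) = 0 + 1 + 1 + 2 + 2 + 2 + 2 = 10.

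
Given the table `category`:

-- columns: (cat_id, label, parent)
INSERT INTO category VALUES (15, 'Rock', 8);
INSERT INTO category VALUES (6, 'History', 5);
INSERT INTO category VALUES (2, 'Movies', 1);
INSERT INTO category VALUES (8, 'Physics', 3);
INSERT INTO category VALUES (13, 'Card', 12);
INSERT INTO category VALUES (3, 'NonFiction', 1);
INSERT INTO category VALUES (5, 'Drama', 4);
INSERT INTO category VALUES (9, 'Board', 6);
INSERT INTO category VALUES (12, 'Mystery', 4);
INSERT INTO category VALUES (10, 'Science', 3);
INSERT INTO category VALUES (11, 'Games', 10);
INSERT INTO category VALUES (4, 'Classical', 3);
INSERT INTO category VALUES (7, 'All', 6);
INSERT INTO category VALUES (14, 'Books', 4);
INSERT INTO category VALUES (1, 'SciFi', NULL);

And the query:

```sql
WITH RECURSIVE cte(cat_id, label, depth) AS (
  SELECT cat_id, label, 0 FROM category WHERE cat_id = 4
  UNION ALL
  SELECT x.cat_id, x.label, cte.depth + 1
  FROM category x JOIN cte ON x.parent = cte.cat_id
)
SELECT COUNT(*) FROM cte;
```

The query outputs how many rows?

Base: cat_id=4 (Classical) at depth 0.
Iteration 1: rows with parent in {4} -> Drama (id 5, depth 1), Mystery (id 12, depth 1), Books (id 14, depth 1).
Iteration 2: rows with parent in {5,12,14} -> History (id 6, depth 2), Card (id 13, depth 2).
Iteration 3: rows with parent in {6,13} -> All (id 7, depth 3), Board (id 9, depth 3).
Iteration 4: no rows with parent in {7,9}; recursion stops.
Total rows emitted: 8.

8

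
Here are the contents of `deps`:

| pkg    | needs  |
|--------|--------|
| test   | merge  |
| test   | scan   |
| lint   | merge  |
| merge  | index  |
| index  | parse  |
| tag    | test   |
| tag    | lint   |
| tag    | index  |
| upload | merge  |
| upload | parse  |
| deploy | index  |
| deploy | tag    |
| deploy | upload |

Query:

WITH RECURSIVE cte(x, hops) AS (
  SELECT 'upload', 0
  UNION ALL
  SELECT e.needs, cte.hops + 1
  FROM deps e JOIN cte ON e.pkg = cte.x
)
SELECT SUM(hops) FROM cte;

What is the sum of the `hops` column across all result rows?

Base: (upload, hops=0).
Iteration 1: edges from {upload} -> (merge, hops=1), (parse, hops=1).
Iteration 2: edges from {merge,parse} -> (index, hops=2).
Iteration 3: edges from {index} -> (parse, hops=3).
Iteration 4: no outgoing edges from {parse}; recursion stops.
SUM(hops) = 0 + 1 + 1 + 2 + 3 = 7.

7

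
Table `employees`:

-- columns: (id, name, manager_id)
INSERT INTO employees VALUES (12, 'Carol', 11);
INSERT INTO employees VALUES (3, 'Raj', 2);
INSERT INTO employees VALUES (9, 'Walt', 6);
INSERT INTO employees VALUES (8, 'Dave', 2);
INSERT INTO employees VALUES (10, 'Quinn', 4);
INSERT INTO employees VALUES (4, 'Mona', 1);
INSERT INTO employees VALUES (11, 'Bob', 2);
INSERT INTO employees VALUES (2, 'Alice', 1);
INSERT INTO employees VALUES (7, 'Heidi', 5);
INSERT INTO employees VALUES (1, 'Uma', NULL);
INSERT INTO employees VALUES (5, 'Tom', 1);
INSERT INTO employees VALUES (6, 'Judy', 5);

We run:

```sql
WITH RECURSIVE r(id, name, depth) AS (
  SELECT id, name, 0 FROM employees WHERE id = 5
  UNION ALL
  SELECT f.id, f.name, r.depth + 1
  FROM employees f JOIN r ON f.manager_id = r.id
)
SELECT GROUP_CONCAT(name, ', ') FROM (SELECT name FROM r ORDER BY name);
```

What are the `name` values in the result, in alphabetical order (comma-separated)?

Heidi, Judy, Tom, Walt

Base: id=5 (Tom) at depth 0.
Iteration 1: rows with manager_id in {5} -> Judy (id 6, depth 1), Heidi (id 7, depth 1).
Iteration 2: rows with manager_id in {6,7} -> Walt (id 9, depth 2).
Iteration 3: no rows with manager_id in {9}; recursion stops.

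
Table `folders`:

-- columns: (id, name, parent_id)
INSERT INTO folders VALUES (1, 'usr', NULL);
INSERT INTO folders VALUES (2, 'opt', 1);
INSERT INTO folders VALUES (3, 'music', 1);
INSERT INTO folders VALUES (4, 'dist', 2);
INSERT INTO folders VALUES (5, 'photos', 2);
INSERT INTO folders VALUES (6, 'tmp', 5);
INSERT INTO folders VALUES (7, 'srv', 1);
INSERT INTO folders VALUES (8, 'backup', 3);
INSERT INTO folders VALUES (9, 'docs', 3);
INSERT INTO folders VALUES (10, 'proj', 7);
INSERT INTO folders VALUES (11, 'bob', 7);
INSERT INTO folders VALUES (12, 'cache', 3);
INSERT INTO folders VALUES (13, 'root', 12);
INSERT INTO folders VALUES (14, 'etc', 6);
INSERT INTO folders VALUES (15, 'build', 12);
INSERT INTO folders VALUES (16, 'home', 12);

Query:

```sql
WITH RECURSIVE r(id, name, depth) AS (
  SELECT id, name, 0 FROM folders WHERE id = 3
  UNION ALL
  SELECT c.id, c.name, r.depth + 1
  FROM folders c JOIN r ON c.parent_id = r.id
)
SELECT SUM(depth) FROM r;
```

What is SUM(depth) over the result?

Base: id=3 (music) at depth 0.
Iteration 1: rows with parent_id in {3} -> backup (id 8, depth 1), docs (id 9, depth 1), cache (id 12, depth 1).
Iteration 2: rows with parent_id in {8,9,12} -> root (id 13, depth 2), build (id 15, depth 2), home (id 16, depth 2).
Iteration 3: no rows with parent_id in {13,15,16}; recursion stops.
SUM(depth) = 0 + 1 + 1 + 1 + 2 + 2 + 2 = 9.

9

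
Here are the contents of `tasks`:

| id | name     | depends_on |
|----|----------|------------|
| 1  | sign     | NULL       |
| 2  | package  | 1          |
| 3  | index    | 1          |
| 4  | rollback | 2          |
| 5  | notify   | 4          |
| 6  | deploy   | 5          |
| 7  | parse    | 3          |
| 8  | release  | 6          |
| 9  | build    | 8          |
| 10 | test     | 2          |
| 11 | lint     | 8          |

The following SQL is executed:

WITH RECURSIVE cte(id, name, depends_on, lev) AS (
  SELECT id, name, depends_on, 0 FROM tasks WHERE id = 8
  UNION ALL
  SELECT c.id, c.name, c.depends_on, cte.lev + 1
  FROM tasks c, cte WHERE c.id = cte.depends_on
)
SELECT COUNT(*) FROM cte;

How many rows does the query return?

6

Base: id=8 (release), depends_on=6, lev 0.
Iteration 1: join on id=6 -> deploy (id 6, depends_on=5, lev 1).
Iteration 2: join on id=5 -> notify (id 5, depends_on=4, lev 2).
Iteration 3: join on id=4 -> rollback (id 4, depends_on=2, lev 3).
Iteration 4: join on id=2 -> package (id 2, depends_on=1, lev 4).
Iteration 5: join on id=1 -> sign (id 1, depends_on=NULL, lev 5).
Iteration 6: depends_on is NULL; no match; recursion stops.
Total rows emitted: 6.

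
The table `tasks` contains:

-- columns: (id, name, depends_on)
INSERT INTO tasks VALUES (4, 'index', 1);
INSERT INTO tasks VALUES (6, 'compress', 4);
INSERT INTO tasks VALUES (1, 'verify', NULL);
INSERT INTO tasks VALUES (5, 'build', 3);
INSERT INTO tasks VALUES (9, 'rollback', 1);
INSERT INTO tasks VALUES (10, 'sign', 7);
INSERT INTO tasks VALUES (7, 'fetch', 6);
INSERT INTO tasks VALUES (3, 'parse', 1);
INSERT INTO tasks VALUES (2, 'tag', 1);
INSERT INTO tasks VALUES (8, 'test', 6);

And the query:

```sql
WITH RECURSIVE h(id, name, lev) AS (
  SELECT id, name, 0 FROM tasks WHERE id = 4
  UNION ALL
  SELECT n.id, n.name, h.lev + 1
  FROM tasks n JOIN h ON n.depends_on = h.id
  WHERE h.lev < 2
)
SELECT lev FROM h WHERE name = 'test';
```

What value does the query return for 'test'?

Base: id=4 (index) at lev 0.
Iteration 1: rows with depends_on in {4} -> compress (id 6, lev 1).
Iteration 2: rows with depends_on in {6} -> fetch (id 7, lev 2), test (id 8, lev 2).
Iteration 3: lev < 2 fails for all current rows; recursion stops.

2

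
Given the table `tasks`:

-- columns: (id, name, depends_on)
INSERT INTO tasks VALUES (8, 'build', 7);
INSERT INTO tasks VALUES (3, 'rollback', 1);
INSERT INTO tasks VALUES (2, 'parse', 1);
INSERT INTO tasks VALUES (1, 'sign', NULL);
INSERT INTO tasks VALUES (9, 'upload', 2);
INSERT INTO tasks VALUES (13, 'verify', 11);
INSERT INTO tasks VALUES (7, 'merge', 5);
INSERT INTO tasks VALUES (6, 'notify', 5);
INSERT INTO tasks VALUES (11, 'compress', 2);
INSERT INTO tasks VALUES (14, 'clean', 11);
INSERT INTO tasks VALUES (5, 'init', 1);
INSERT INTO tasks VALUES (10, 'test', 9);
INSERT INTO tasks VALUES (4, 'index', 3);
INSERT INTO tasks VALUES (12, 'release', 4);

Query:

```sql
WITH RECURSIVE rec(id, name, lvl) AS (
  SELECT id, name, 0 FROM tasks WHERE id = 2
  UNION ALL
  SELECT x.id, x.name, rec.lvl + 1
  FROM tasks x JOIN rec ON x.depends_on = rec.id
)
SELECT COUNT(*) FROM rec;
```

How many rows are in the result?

6

Base: id=2 (parse) at lvl 0.
Iteration 1: rows with depends_on in {2} -> upload (id 9, lvl 1), compress (id 11, lvl 1).
Iteration 2: rows with depends_on in {9,11} -> test (id 10, lvl 2), verify (id 13, lvl 2), clean (id 14, lvl 2).
Iteration 3: no rows with depends_on in {10,13,14}; recursion stops.
Total rows emitted: 6.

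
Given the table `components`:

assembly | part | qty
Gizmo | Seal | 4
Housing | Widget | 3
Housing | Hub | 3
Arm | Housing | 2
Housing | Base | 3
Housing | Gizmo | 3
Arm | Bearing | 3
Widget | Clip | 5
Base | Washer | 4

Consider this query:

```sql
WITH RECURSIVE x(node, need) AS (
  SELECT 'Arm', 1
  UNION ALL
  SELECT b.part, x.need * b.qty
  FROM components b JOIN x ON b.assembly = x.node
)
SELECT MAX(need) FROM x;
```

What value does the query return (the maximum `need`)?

Base: (Arm, need=1).
Iteration 1: components of {Arm} -> Bearing = 1*3 = 3, Housing = 1*2 = 2.
Iteration 2: components of {Bearing,Housing} -> Base = 2*3 = 6, Gizmo = 2*3 = 6, Hub = 2*3 = 6, Widget = 2*3 = 6.
Iteration 3: components of {Base,Gizmo,Hub,Widget} -> Clip = 6*5 = 30, Seal = 6*4 = 24, Washer = 6*4 = 24.
Iteration 4: no further components; recursion stops.
need values: 1, 2, 3, 6, 6, 6, 6, 24, 30, 24; the maximum is 30.

30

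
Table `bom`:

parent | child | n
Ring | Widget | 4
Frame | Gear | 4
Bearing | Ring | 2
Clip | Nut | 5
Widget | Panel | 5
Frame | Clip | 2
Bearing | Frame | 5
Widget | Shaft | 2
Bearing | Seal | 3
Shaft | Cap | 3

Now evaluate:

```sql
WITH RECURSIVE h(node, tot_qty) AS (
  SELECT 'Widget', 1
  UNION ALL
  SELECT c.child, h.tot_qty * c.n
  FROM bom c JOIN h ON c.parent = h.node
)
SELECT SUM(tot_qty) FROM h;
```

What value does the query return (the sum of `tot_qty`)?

Base: (Widget, tot_qty=1).
Iteration 1: components of {Widget} -> Panel = 1*5 = 5, Shaft = 1*2 = 2.
Iteration 2: components of {Panel,Shaft} -> Cap = 2*3 = 6.
Iteration 3: no further components; recursion stops.
SUM(tot_qty) = 1 + 2 + 5 + 6 = 14.

14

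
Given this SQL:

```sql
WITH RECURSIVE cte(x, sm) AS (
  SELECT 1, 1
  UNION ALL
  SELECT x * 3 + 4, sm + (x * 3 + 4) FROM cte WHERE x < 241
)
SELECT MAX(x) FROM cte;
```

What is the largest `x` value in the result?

241

Base: x=1, sm=1.
Iteration 1: 1 < 241 holds -> x = 1 * 3 + 4 = 7, sm = 1 + 7 = 8.
Iteration 2: 7 < 241 holds -> x = 7 * 3 + 4 = 25, sm = 8 + 25 = 33.
Iteration 3: 25 < 241 holds -> x = 25 * 3 + 4 = 79, sm = 33 + 79 = 112.
Iteration 4: 79 < 241 holds -> x = 79 * 3 + 4 = 241, sm = 112 + 241 = 353.
Iteration 5: 241 < 241 fails; recursion stops.
x values: 1, 7, 25, 79, 241; the maximum is 241.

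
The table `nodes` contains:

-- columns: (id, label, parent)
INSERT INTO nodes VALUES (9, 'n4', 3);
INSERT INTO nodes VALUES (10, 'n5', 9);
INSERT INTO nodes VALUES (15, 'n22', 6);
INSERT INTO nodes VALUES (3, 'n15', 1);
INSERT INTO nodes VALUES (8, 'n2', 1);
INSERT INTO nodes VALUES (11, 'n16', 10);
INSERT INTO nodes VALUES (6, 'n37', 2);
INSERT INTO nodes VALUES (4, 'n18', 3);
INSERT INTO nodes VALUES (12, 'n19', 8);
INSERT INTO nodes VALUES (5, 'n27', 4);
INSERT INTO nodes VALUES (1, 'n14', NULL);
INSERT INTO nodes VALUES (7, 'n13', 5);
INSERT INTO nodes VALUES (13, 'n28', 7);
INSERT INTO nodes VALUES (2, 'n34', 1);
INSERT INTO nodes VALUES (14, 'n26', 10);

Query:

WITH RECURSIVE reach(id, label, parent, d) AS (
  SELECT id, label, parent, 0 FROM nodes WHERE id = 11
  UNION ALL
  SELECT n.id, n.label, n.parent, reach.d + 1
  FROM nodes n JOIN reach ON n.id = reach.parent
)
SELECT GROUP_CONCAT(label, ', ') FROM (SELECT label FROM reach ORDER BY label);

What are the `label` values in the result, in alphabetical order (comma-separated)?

Base: id=11 (n16), parent=10, d 0.
Iteration 1: join on id=10 -> n5 (id 10, parent=9, d 1).
Iteration 2: join on id=9 -> n4 (id 9, parent=3, d 2).
Iteration 3: join on id=3 -> n15 (id 3, parent=1, d 3).
Iteration 4: join on id=1 -> n14 (id 1, parent=NULL, d 4).
Iteration 5: parent is NULL; no match; recursion stops.

n14, n15, n16, n4, n5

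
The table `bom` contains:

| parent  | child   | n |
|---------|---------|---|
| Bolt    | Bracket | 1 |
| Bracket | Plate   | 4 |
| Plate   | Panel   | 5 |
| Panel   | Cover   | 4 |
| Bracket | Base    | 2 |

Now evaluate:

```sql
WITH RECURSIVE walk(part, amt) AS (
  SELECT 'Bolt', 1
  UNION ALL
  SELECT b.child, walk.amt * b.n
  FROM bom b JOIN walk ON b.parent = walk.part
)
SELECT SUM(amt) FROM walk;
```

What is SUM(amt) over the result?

108

Base: (Bolt, amt=1).
Iteration 1: components of {Bolt} -> Bracket = 1*1 = 1.
Iteration 2: components of {Bracket} -> Base = 1*2 = 2, Plate = 1*4 = 4.
Iteration 3: components of {Base,Plate} -> Panel = 4*5 = 20.
Iteration 4: components of {Panel} -> Cover = 20*4 = 80.
Iteration 5: no further components; recursion stops.
SUM(amt) = 1 + 1 + 4 + 2 + 20 + 80 = 108.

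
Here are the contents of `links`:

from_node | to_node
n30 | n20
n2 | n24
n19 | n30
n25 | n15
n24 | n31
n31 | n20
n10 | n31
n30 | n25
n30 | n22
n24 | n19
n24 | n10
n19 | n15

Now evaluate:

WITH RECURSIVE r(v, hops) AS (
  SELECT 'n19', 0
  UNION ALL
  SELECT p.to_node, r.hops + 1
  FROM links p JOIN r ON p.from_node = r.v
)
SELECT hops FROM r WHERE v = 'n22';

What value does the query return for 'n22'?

Base: (n19, hops=0).
Iteration 1: edges from {n19} -> (n15, hops=1), (n30, hops=1).
Iteration 2: edges from {n15,n30} -> (n20, hops=2), (n22, hops=2), (n25, hops=2).
Iteration 3: edges from {n20,n22,n25} -> (n15, hops=3).
Iteration 4: no outgoing edges from {n15}; recursion stops.

2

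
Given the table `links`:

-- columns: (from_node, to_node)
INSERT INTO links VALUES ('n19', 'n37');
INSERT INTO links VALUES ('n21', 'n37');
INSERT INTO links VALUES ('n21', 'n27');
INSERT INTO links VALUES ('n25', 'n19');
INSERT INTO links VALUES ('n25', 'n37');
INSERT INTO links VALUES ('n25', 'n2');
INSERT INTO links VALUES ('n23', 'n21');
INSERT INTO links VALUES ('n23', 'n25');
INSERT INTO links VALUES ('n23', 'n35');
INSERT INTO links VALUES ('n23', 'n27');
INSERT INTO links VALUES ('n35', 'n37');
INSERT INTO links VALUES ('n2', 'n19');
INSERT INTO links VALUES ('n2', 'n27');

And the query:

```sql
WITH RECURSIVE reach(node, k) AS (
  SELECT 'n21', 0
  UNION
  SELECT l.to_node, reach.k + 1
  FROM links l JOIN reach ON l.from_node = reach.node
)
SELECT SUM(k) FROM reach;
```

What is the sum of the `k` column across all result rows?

Base: (n21, k=0).
Iteration 1: edges from {n21} -> (n27, k=1), (n37, k=1).
Iteration 2: no outgoing edges from {n27,n37}; recursion stops.
SUM(k) = 0 + 1 + 1 = 2.

2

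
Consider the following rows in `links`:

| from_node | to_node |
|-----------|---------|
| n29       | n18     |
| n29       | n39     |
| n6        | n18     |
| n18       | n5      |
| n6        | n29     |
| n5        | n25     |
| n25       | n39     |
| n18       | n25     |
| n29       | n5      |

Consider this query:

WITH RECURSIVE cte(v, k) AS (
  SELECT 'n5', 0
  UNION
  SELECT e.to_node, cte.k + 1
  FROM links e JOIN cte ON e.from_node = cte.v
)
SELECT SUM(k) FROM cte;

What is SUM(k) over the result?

3

Base: (n5, k=0).
Iteration 1: edges from {n5} -> (n25, k=1).
Iteration 2: edges from {n25} -> (n39, k=2).
Iteration 3: no outgoing edges from {n39}; recursion stops.
SUM(k) = 0 + 1 + 2 = 3.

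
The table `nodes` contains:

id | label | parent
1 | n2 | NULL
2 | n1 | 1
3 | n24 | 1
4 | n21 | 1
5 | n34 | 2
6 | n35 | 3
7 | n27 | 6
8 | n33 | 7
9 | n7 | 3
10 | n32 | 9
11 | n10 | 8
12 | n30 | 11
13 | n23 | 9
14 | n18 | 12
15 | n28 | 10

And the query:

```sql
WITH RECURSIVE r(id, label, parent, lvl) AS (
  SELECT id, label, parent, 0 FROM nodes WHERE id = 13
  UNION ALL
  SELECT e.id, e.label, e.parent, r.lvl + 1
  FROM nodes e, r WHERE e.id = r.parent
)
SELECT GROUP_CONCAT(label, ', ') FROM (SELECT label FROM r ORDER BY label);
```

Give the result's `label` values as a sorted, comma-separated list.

n2, n23, n24, n7

Base: id=13 (n23), parent=9, lvl 0.
Iteration 1: join on id=9 -> n7 (id 9, parent=3, lvl 1).
Iteration 2: join on id=3 -> n24 (id 3, parent=1, lvl 2).
Iteration 3: join on id=1 -> n2 (id 1, parent=NULL, lvl 3).
Iteration 4: parent is NULL; no match; recursion stops.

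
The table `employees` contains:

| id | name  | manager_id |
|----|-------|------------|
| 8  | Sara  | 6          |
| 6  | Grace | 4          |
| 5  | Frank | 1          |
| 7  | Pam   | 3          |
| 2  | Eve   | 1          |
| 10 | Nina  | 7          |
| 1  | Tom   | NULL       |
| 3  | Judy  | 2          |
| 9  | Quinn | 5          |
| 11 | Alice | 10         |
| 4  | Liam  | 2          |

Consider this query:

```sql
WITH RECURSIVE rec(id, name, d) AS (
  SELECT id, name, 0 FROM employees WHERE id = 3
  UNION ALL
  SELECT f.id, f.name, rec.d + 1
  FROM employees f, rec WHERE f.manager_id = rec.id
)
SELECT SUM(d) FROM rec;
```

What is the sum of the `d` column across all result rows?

6

Base: id=3 (Judy) at d 0.
Iteration 1: rows with manager_id in {3} -> Pam (id 7, d 1).
Iteration 2: rows with manager_id in {7} -> Nina (id 10, d 2).
Iteration 3: rows with manager_id in {10} -> Alice (id 11, d 3).
Iteration 4: no rows with manager_id in {11}; recursion stops.
SUM(d) = 0 + 1 + 2 + 3 = 6.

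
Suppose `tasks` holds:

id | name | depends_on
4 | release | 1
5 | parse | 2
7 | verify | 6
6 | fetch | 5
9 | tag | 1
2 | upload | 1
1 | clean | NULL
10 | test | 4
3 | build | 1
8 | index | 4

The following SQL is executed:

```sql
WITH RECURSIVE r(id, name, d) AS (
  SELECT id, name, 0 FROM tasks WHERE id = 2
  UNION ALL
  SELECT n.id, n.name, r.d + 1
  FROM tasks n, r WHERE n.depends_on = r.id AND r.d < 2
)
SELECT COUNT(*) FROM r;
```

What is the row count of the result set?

3

Base: id=2 (upload) at d 0.
Iteration 1: rows with depends_on in {2} -> parse (id 5, d 1).
Iteration 2: rows with depends_on in {5} -> fetch (id 6, d 2).
Iteration 3: d < 2 fails for all current rows; recursion stops.
Total rows emitted: 3.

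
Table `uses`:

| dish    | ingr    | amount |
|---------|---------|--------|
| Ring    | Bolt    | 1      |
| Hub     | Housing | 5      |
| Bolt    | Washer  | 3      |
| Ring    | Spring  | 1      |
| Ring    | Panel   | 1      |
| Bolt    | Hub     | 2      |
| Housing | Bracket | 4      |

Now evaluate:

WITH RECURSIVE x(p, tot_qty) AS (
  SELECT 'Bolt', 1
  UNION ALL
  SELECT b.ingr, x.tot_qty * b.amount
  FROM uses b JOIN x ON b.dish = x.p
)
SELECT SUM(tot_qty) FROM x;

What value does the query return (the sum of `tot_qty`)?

56

Base: (Bolt, tot_qty=1).
Iteration 1: components of {Bolt} -> Hub = 1*2 = 2, Washer = 1*3 = 3.
Iteration 2: components of {Hub,Washer} -> Housing = 2*5 = 10.
Iteration 3: components of {Housing} -> Bracket = 10*4 = 40.
Iteration 4: no further components; recursion stops.
SUM(tot_qty) = 1 + 2 + 3 + 10 + 40 = 56.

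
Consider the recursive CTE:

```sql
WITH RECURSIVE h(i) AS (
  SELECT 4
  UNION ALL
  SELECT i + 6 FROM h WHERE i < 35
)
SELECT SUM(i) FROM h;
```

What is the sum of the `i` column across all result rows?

Base: i=4.
Iteration 1: 4 < 35 holds -> i = 4 + 6 = 10.
Iteration 2: 10 < 35 holds -> i = 10 + 6 = 16.
Iteration 3: 16 < 35 holds -> i = 16 + 6 = 22.
Iteration 4: 22 < 35 holds -> i = 22 + 6 = 28.
Iteration 5: 28 < 35 holds -> i = 28 + 6 = 34.
Iteration 6: 34 < 35 holds -> i = 34 + 6 = 40.
Iteration 7: 40 < 35 fails; recursion stops.
SUM(i) = 4 + 10 + 16 + 22 + 28 + 34 + 40 = 154.

154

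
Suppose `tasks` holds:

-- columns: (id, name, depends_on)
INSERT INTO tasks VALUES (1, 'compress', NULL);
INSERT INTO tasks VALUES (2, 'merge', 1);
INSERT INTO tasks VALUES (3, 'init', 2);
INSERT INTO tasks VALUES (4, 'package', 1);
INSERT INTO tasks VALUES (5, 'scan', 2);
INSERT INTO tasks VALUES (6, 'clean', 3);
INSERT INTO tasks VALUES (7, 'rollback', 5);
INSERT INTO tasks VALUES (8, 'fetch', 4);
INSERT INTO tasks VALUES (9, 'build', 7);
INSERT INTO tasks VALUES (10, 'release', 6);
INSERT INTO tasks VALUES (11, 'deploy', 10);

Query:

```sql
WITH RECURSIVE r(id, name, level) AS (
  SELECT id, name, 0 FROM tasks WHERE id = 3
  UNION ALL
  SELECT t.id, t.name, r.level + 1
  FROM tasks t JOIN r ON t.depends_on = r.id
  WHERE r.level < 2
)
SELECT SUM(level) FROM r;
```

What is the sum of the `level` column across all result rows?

Base: id=3 (init) at level 0.
Iteration 1: rows with depends_on in {3} -> clean (id 6, level 1).
Iteration 2: rows with depends_on in {6} -> release (id 10, level 2).
Iteration 3: level < 2 fails for all current rows; recursion stops.
SUM(level) = 0 + 1 + 2 = 3.

3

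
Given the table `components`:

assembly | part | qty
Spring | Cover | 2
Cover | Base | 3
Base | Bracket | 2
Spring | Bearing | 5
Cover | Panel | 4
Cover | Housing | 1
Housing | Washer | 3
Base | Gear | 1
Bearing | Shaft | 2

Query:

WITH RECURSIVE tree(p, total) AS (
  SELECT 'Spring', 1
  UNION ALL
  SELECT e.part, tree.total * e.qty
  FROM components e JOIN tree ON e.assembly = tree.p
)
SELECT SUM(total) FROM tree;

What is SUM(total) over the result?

58

Base: (Spring, total=1).
Iteration 1: components of {Spring} -> Bearing = 1*5 = 5, Cover = 1*2 = 2.
Iteration 2: components of {Bearing,Cover} -> Base = 2*3 = 6, Housing = 2*1 = 2, Panel = 2*4 = 8, Shaft = 5*2 = 10.
Iteration 3: components of {Base,Housing,Panel,Shaft} -> Bracket = 6*2 = 12, Gear = 6*1 = 6, Washer = 2*3 = 6.
Iteration 4: no further components; recursion stops.
SUM(total) = 1 + 2 + 5 + 6 + 8 + 2 + 10 + 12 + 6 + 6 = 58.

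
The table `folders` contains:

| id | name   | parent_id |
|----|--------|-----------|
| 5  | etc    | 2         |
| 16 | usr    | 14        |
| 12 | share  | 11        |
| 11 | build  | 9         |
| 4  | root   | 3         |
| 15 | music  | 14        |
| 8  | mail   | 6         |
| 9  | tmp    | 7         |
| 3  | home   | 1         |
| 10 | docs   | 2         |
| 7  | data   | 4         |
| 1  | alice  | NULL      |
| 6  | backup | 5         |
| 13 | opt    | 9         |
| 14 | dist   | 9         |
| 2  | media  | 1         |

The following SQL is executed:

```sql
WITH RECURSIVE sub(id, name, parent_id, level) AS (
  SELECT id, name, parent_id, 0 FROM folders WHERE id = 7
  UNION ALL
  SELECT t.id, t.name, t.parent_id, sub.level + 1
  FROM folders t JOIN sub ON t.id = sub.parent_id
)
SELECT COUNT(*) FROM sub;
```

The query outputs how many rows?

Base: id=7 (data), parent_id=4, level 0.
Iteration 1: join on id=4 -> root (id 4, parent_id=3, level 1).
Iteration 2: join on id=3 -> home (id 3, parent_id=1, level 2).
Iteration 3: join on id=1 -> alice (id 1, parent_id=NULL, level 3).
Iteration 4: parent_id is NULL; no match; recursion stops.
Total rows emitted: 4.

4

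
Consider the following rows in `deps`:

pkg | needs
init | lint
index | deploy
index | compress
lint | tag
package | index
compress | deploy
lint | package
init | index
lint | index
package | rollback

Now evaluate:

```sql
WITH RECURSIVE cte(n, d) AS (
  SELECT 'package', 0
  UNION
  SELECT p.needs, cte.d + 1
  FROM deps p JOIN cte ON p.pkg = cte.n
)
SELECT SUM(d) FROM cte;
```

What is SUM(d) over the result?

Base: (package, d=0).
Iteration 1: edges from {package} -> (index, d=1), (rollback, d=1).
Iteration 2: edges from {index,rollback} -> (compress, d=2), (deploy, d=2).
Iteration 3: edges from {compress,deploy} -> (deploy, d=3).
Iteration 4: no outgoing edges from {deploy}; recursion stops.
SUM(d) = 0 + 1 + 1 + 2 + 2 + 3 = 9.

9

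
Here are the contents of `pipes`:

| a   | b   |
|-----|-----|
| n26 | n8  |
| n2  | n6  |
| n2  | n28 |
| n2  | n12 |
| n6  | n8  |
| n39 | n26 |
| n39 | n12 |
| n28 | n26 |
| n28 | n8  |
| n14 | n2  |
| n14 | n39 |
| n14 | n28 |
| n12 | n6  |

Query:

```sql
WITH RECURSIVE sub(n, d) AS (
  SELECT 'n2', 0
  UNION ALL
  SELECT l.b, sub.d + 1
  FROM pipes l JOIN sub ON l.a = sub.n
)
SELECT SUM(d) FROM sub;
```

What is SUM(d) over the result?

17

Base: (n2, d=0).
Iteration 1: edges from {n2} -> (n12, d=1), (n28, d=1), (n6, d=1).
Iteration 2: edges from {n12,n28,n6} -> (n26, d=2), (n6, d=2), (n8, d=2) x2. [UNION ALL keeps all 4 new rows, including repeats]
Iteration 3: edges from {n26,n6,n8} -> (n8, d=3) x2. [UNION ALL keeps all 2 new rows, including repeats]
Iteration 4: no outgoing edges from {n8}; recursion stops.
SUM(d) = 0 + 1 + 1 + 1 + 2 + 2 + 2 + 2 + 3 + 3 = 17.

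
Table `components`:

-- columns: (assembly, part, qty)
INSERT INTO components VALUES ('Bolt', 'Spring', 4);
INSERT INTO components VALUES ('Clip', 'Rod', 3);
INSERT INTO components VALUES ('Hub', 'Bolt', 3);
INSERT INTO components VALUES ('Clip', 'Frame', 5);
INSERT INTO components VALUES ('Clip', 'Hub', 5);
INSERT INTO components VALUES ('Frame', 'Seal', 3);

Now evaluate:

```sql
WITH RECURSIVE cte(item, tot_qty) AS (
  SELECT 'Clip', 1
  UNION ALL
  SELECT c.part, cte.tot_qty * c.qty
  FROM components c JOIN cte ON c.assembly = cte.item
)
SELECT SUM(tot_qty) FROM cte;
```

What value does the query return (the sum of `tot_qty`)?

104

Base: (Clip, tot_qty=1).
Iteration 1: components of {Clip} -> Frame = 1*5 = 5, Hub = 1*5 = 5, Rod = 1*3 = 3.
Iteration 2: components of {Frame,Hub,Rod} -> Bolt = 5*3 = 15, Seal = 5*3 = 15.
Iteration 3: components of {Bolt,Seal} -> Spring = 15*4 = 60.
Iteration 4: no further components; recursion stops.
SUM(tot_qty) = 1 + 5 + 3 + 5 + 15 + 15 + 60 = 104.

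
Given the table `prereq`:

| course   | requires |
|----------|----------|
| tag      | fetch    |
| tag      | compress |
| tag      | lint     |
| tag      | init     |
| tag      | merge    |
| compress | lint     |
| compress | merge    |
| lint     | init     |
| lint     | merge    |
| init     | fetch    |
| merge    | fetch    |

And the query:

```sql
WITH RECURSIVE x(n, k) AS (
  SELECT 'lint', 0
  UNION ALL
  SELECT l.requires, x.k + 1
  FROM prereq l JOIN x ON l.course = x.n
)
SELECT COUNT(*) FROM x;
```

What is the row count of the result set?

Base: (lint, k=0).
Iteration 1: edges from {lint} -> (init, k=1), (merge, k=1).
Iteration 2: edges from {init,merge} -> (fetch, k=2) x2. [UNION ALL keeps all 2 new rows, including repeats]
Iteration 3: no outgoing edges from {fetch}; recursion stops.
Total rows emitted: 5.

5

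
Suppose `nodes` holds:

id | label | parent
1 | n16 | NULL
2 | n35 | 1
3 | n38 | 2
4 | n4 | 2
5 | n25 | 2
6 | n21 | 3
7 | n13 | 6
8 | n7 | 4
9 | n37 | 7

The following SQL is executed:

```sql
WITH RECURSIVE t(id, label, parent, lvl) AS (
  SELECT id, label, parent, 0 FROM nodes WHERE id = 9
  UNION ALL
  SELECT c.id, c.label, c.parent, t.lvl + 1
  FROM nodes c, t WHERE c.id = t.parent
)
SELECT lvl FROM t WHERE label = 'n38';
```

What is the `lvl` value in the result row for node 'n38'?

3

Base: id=9 (n37), parent=7, lvl 0.
Iteration 1: join on id=7 -> n13 (id 7, parent=6, lvl 1).
Iteration 2: join on id=6 -> n21 (id 6, parent=3, lvl 2).
Iteration 3: join on id=3 -> n38 (id 3, parent=2, lvl 3).
Iteration 4: join on id=2 -> n35 (id 2, parent=1, lvl 4).
Iteration 5: join on id=1 -> n16 (id 1, parent=NULL, lvl 5).
Iteration 6: parent is NULL; no match; recursion stops.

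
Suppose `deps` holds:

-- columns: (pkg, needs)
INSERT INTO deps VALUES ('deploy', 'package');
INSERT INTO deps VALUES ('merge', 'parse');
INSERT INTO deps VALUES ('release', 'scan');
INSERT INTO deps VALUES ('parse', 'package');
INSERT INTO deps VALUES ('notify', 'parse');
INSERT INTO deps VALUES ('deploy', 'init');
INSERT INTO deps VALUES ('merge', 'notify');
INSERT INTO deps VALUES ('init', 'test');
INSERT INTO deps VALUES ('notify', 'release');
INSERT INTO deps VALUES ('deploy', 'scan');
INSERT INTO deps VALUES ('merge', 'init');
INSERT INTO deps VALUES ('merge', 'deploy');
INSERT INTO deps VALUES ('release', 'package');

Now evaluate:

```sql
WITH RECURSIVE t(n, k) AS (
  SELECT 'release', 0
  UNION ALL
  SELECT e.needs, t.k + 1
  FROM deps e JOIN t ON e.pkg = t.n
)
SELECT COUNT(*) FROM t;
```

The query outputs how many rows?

3

Base: (release, k=0).
Iteration 1: edges from {release} -> (package, k=1), (scan, k=1).
Iteration 2: no outgoing edges from {package,scan}; recursion stops.
Total rows emitted: 3.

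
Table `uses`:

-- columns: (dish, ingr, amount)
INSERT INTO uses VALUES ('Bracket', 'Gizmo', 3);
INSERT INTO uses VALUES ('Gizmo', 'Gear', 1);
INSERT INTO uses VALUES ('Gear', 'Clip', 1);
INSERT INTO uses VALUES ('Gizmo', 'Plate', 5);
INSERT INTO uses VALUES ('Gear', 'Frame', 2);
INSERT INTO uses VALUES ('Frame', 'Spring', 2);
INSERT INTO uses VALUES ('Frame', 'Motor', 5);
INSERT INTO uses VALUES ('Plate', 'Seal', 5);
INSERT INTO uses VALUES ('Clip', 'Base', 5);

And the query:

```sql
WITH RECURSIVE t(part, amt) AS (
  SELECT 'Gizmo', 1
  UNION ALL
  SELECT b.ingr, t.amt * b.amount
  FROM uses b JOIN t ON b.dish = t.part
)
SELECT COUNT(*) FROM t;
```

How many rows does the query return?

9

Base: (Gizmo, amt=1).
Iteration 1: components of {Gizmo} -> Gear = 1*1 = 1, Plate = 1*5 = 5.
Iteration 2: components of {Gear,Plate} -> Clip = 1*1 = 1, Frame = 1*2 = 2, Seal = 5*5 = 25.
Iteration 3: components of {Clip,Frame,Seal} -> Base = 1*5 = 5, Motor = 2*5 = 10, Spring = 2*2 = 4.
Iteration 4: no further components; recursion stops.
Total rows emitted: 9.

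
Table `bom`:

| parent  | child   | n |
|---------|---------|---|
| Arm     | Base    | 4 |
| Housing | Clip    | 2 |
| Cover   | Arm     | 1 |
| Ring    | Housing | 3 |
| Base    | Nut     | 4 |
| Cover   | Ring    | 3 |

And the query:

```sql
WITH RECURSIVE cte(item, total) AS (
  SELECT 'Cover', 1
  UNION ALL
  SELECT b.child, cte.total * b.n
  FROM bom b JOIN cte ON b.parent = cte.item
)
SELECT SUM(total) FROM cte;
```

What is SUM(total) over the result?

Base: (Cover, total=1).
Iteration 1: components of {Cover} -> Arm = 1*1 = 1, Ring = 1*3 = 3.
Iteration 2: components of {Arm,Ring} -> Base = 1*4 = 4, Housing = 3*3 = 9.
Iteration 3: components of {Base,Housing} -> Clip = 9*2 = 18, Nut = 4*4 = 16.
Iteration 4: no further components; recursion stops.
SUM(total) = 1 + 1 + 3 + 4 + 9 + 16 + 18 = 52.

52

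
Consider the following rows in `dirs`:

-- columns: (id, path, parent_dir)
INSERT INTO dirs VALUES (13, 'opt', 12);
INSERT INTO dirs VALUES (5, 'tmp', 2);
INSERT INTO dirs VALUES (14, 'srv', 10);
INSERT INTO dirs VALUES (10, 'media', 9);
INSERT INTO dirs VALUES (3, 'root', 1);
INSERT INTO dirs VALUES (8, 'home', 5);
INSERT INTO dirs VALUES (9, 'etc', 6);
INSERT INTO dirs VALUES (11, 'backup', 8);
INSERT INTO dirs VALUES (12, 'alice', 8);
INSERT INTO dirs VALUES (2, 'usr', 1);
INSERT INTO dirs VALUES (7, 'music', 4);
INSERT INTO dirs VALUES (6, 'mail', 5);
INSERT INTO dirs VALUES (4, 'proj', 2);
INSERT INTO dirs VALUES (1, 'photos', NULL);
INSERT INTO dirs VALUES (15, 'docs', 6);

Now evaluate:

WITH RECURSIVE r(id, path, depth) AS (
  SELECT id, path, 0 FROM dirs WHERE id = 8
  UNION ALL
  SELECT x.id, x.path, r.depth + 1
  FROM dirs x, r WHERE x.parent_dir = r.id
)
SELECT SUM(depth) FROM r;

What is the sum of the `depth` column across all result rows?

Base: id=8 (home) at depth 0.
Iteration 1: rows with parent_dir in {8} -> backup (id 11, depth 1), alice (id 12, depth 1).
Iteration 2: rows with parent_dir in {11,12} -> opt (id 13, depth 2).
Iteration 3: no rows with parent_dir in {13}; recursion stops.
SUM(depth) = 0 + 1 + 1 + 2 = 4.

4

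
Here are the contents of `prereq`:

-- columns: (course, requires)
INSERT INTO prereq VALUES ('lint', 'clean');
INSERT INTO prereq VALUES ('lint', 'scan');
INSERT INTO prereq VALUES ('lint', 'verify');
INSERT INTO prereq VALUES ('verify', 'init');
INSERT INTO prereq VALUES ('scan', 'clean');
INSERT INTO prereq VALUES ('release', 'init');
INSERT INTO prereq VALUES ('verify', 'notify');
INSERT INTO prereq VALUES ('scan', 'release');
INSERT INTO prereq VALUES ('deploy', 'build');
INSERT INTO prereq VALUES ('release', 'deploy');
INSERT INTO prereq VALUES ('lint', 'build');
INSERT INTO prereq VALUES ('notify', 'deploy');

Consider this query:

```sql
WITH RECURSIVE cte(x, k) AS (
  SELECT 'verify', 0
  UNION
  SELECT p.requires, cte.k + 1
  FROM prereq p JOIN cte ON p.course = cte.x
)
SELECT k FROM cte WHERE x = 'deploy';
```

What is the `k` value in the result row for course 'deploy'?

2

Base: (verify, k=0).
Iteration 1: edges from {verify} -> (init, k=1), (notify, k=1).
Iteration 2: edges from {init,notify} -> (deploy, k=2).
Iteration 3: edges from {deploy} -> (build, k=3).
Iteration 4: no outgoing edges from {build}; recursion stops.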